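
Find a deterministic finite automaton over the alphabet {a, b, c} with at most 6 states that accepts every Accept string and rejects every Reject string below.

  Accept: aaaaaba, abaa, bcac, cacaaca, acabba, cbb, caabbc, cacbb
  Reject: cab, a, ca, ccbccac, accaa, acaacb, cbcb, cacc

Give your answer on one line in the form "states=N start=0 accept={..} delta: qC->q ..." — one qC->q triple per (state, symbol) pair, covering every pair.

states=5 start=0 accept={1,2} delta: 0a->0 0b->1 0c->2 1a->1 1b->0 1c->0 2a->3 2b->0 2c->0 3a->0 3b->0 3c->4 4a->2 4b->0 4c->0

Grow the machine one transition at a time. Run the examples from 0; the earliest place one falls off (shortest prefix, ties alphabetical) gets sent to the lowest-numbered state that keeps every Accept/Reject pair distinguishable — a pair clashes when both reach the same state with identical unread suffix — and to a fresh state only if none does.
a: 0a undefined. 0a->0: ok.
b: 0b undefined. 0b->0: no, aaaaaba/a meet in 0. Open state 1: 0b->1.
c: 0c undefined. 0c->0: no, cacaaca/a meet in 0. 0c->1: no, aaaaaba/ca meet in 1 with "a" left. Open state 2: 0c->2.
bc: 1c undefined. 1c->0: ok.
ca: 2a undefined. 2a->0: no, cacaaca/a meet in 0. 2a->1: no, bcac/cacc meet in 2. 2a->2: no, bcac/ca meet in 2. Open state 3: 2a->3.
cb: 2b undefined. 2b->0: ok.
cc: 2c undefined. 2c->0: ok.
aba: 1a undefined. 1a->0: no, aaaaaba/a meet in 0. 1a->1: ok.
caa: 3a undefined. 3a->0: ok.
cab: 3b undefined. 3b->0: ok.
cac: 3c undefined. 3c->0: no, bcac/cacc meet in 2. 3c->1: no, aaaaaba/ccbccac meet in 1. 3c->2: no, bcac/ccbccac meet in 2. 3c->3: no, cacaaca/ca meet in 3. Open state 4: 3c->4.
caca: 4a undefined. 4a->0: no, cacaaca/ca meet in 3. 4a->1: no, cacaaca/cab meet in 0. 4a->2: ok.
cacb: 4b undefined. 4b->0: ok.
cacc: 4c undefined. 4c->0: ok.
caabb: 1b undefined. 1b->0: ok.
All examples now run through 5 states with every (state, symbol) defined. Accept strings end in {1,2}, Reject strings end in {0,3,4}; accept={1,2}.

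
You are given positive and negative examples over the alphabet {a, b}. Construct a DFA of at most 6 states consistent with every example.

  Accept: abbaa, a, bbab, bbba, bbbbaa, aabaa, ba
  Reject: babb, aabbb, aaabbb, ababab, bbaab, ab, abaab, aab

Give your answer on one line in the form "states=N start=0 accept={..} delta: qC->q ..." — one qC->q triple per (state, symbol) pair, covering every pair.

states=4 start=0 accept={0} delta: 0a->0 0b->1 1a->0 1b->2 2a->3 2b->1 3a->0 3b->0

Grow the machine one transition at a time. Run the examples from 0; the earliest place one falls off (shortest prefix, ties alphabetical) gets sent to the lowest-numbered state that keeps every Accept/Reject pair distinguishable — a pair clashes when both reach the same state with identical unread suffix — and to a fresh state only if none does.
a: 0a undefined. 0a->0: ok.
b: 0b undefined. 0b->0: no, abbaa/babb meet in 0. Open state 1: 0b->1.
ba: 1a undefined. 1a->0: ok.
bb: 1b undefined. 1b->0: no, abbaa/babb meet in 0. 1b->1: no, bbab/babb meet in 1. Open state 2: 1b->2.
bba: 2a undefined. 2a->0: no, bbab/ababab meet in 1. 2a->1: no, bbab/babb meet in 2. 2a->2: no, abbaa/babb meet in 2. Open state 3: 2a->3.
bbb: 2b undefined. 2b->0: no, a/aabbb meet in 0. 2b->1: ok.
bbaa: 3a undefined. 3a->0: ok.
bbab: 3b undefined. 3b->0: ok.
All examples now run through 4 states with every (state, symbol) defined. Accept strings end in {0}, Reject strings end in {1,2}; accept={0}.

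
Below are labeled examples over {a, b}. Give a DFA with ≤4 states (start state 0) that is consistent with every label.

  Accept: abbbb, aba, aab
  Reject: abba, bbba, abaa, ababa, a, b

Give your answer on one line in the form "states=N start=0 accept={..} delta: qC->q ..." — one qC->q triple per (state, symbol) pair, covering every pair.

states=4 start=0 accept={2,3} delta: 0a->1 0b->0 1a->1 1b->2 2a->3 2b->3 3a->0 3b->1

Fold the examples into a partial DFA from state 0: repeatedly fix the first undefined (state, symbol) met by the shortest-then-alphabetical prefix, trying targets in increasing order and rejecting any under which an Accept and a Reject string meet in one state with the same remainder; add a state when all current targets are rejected. Accepting states are where Accept strings end.
a: 0a undefined. 0a->0: no, aab/b meet in 0 with "b" left. Open state 1: 0a->1.
b: 0b undefined. 0b->0: ok.
aa: 1a undefined. 1a->0: no, aab/b meet in 0. 1a->1: ok.
ab: 1b undefined. 1b->0: no, abbbb/b meet in 0. 1b->1: no, abbbb/abba meet in 1. Open state 2: 1b->2.
aba: 2a undefined. 2a->0: no, aba/b meet in 0. 2a->1: no, aba/bbba meet in 1. 2a->2: no, aba/abaa meet in 2. Open state 3: 2a->3.
abb: 2b undefined. 2b->0: no, abbbb/b meet in 0. 2b->1: no, abbbb/abba meet in 1. 2b->2: no, aba/abba meet in 3. 2b->3: ok.
abaa: 3a undefined. 3a->0: ok.
abab: 3b undefined. 3b->0: no, abbbb/abba meet in 0. 3b->1: ok.
All examples now run through 4 states with every (state, symbol) defined. Accept strings end in {2,3}, Reject strings end in {0,1}; accept={2,3}.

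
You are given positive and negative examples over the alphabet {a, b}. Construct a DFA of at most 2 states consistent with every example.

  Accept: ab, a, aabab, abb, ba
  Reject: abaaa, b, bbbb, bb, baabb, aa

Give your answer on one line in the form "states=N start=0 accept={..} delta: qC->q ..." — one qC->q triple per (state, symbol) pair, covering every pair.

states=2 start=0 accept={1} delta: 0a->1 0b->0 1a->0 1b->1

State merging on the prefix tree: take the shortest (then alphabetical) example prefix whose next move is undefined and point that move at state 0, else 1, else 2, ...; a target is out if some Accept/Reject pair would then sit in one state with the same input left (inseparable). If every existing state is out, open a new one.
a: 0a undefined. 0a->0: no, ab/b meet in 0 with "b" left. Open state 1: 0a->1.
b: 0b undefined. 0b->0: ok.
aa: 1a undefined. 1a->0: ok.
ab: 1b undefined. 1b->0: no, ab/b meet in 0. 1b->1: ok.
All examples now run through 2 states with every (state, symbol) defined. Accept strings end in {1}, Reject strings end in {0}; accept={1}.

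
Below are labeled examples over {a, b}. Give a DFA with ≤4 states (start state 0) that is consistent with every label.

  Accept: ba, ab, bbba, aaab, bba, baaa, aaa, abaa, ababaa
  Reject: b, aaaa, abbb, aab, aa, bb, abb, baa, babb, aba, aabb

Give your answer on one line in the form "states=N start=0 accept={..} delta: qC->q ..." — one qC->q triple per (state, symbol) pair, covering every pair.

Grow the machine one transition at a time. Run the examples from 0; the earliest place one falls off (shortest prefix, ties alphabetical) gets sent to the lowest-numbered state that keeps every Accept/Reject pair distinguishable — a pair clashes when both reach the same state with identical unread suffix — and to a fresh state only if none does.
a: 0a undefined. 0a->0: no, ba/aba meet in 0 with "ba" left. Open state 1: 0a->1.
b: 0b undefined. 0b->0: ok.
aa: 1a undefined. 1a->0: ok.
ab: 1b undefined. 1b->0: no, ba/aba meet in 1. 1b->1: no, ba/abbb meet in 1. Open state 2: 1b->2.
aba: 2a undefined. 2a->0: no, ababaa/b meet in 0. 2a->1: no, ba/aba meet in 1. 2a->2: no, ab/aba meet in 2. Open state 3: 2a->3.
abb: 2b undefined. 2b->0: ok.
abaa: 3a undefined. 3a->0: no, abaa/b meet in 0. 3a->1: ok.
abab: 3b undefined. 3b->0: no, ababaa/b meet in 0. 3b->1: ok.
All examples now run through 4 states with every (state, symbol) defined. Accept strings end in {1,2}, Reject strings end in {0,3}; accept={1,2}.

states=4 start=0 accept={1,2} delta: 0a->1 0b->0 1a->0 1b->2 2a->3 2b->0 3a->1 3b->1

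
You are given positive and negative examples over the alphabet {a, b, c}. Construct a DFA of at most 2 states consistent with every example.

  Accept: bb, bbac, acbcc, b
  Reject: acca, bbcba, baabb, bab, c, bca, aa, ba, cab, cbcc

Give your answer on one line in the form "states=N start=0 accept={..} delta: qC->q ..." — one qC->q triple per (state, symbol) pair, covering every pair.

Grow the machine one transition at a time. Run the examples from 0; the earliest place one falls off (shortest prefix, ties alphabetical) gets sent to the lowest-numbered state that keeps every Accept/Reject pair distinguishable — a pair clashes when both reach the same state with identical unread suffix — and to a fresh state only if none does.
a: 0a undefined. 0a->0: no, acbcc/cbcc meet in 0 with "cbcc" left. Open state 1: 0a->1.
b: 0b undefined. 0b->0: ok.
c: 0c undefined. 0c->0: no, bb/c meet in 0. 0c->1: ok.
aa: 1a undefined. 1a->0: no, bb/baabb meet in 0. 1a->1: ok.
ac: 1c undefined. 1c->0: ok.
cb: 1b undefined. 1b->0: no, bb/baabb meet in 0. 1b->1: ok.
All examples now run through 2 states with every (state, symbol) defined. Accept strings end in {0}, Reject strings end in {1}; accept={0}.

states=2 start=0 accept={0} delta: 0a->1 0b->0 0c->1 1a->1 1b->1 1c->0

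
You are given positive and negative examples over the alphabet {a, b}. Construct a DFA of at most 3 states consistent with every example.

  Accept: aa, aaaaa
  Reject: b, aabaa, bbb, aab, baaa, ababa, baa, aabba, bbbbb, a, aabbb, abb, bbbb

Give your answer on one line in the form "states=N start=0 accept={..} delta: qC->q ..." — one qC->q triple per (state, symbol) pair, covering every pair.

states=3 start=0 accept={2} delta: 0a->1 0b->1 1a->2 1b->0 2a->0 2b->1

Fold the examples into a partial DFA from state 0: repeatedly fix the first undefined (state, symbol) met by the shortest-then-alphabetical prefix, trying targets in increasing order and rejecting any under which an Accept and a Reject string meet in one state with the same remainder; add a state when all current targets are rejected. Accepting states are where Accept strings end.
a: 0a undefined. 0a->0: no, aa/a meet in 0. Open state 1: 0a->1.
b: 0b undefined. 0b->0: no, aa/baa meet in 1 with "a" left. 0b->1: ok.
aa: 1a undefined. 1a->0: no, aa/baaa meet in 0. 1a->1: no, aa/b meet in 1. Open state 2: 1a->2.
ab: 1b undefined. 1b->0: ok.
aaa: 2a undefined. 2a->0: ok.
aab: 2b undefined. 2b->0: no, aa/aabaa meet in 2. 2b->1: ok.
All examples now run through 3 states with every (state, symbol) defined. Accept strings end in {2}, Reject strings end in {0,1}; accept={2}.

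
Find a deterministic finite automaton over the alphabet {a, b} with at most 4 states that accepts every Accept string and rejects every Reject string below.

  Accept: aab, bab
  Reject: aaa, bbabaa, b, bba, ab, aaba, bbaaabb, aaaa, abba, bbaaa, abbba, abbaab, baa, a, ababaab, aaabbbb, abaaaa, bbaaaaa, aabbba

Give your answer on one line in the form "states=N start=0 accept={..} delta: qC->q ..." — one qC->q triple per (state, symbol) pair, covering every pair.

states=4 start=0 accept={3} delta: 0a->1 0b->1 1a->2 1b->1 2a->0 2b->3 3a->0 3b->0

Fold the examples into a partial DFA from state 0: repeatedly fix the first undefined (state, symbol) met by the shortest-then-alphabetical prefix, trying targets in increasing order and rejecting any under which an Accept and a Reject string meet in one state with the same remainder; add a state when all current targets are rejected. Accepting states are where Accept strings end.
a: 0a undefined. 0a->0: no, aab/b meet in 0 with "b" left. Open state 1: 0a->1.
b: 0b undefined. 0b->0: no, bab/ab meet in 1 with "b" left. 0b->1: ok.
aa: 1a undefined. 1a->0: no, aab/aaa meet in 1. 1a->1: no, aab/ab meet in 1 with "b" left. Open state 2: 1a->2.
ab: 1b undefined. 1b->0: no, aab/ababaab meet in 2 with "b" left. 1b->1: ok.
aaa: 2a undefined. 2a->0: ok.
aab: 2b undefined. 2b->0: no, aab/aaa meet in 0. 2b->1: no, aab/b meet in 1. 2b->2: no, aab/bba meet in 2. Open state 3: 2b->3.
aaba: 3a undefined. 3a->0: ok.
aabb: 3b undefined. 3b->0: ok.
All examples now run through 4 states with every (state, symbol) defined. Accept strings end in {3}, Reject strings end in {0,1,2}; accept={3}.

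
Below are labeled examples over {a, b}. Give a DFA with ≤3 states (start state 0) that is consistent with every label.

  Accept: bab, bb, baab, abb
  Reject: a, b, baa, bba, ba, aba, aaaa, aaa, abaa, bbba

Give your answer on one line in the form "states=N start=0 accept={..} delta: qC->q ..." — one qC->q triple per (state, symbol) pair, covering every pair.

Grow the machine one transition at a time. Run the examples from 0; the earliest place one falls off (shortest prefix, ties alphabetical) gets sent to the lowest-numbered state that keeps every Accept/Reject pair distinguishable — a pair clashes when both reach the same state with identical unread suffix — and to a fresh state only if none does.
a: 0a undefined. 0a->0: ok.
b: 0b undefined. 0b->0: no, bab/a meet in 0. Open state 1: 0b->1.
ba: 1a undefined. 1a->0: no, bab/b meet in 1. 1a->1: ok.
bb: 1b undefined. 1b->0: no, bab/a meet in 0. 1b->1: no, bab/b meet in 1. Open state 2: 1b->2.
bba: 2a undefined. 2a->0: ok.
bbb: 2b undefined. 2b->0: ok.
All examples now run through 3 states with every (state, symbol) defined. Accept strings end in {2}, Reject strings end in {0,1}; accept={2}.

states=3 start=0 accept={2} delta: 0a->0 0b->1 1a->1 1b->2 2a->0 2b->0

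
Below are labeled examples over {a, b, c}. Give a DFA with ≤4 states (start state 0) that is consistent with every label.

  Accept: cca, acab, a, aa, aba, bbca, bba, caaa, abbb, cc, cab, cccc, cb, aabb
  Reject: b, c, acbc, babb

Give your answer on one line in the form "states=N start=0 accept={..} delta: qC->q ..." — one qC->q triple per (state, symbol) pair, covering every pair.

Fold the examples into a partial DFA from state 0: repeatedly fix the first undefined (state, symbol) met by the shortest-then-alphabetical prefix, trying targets in increasing order and rejecting any under which an Accept and a Reject string meet in one state with the same remainder; add a state when all current targets are rejected. Accepting states are where Accept strings end.
a: 0a undefined. 0a->0: ok.
b: 0b undefined. 0b->0: no, a/b meet in 0. Open state 1: 0b->1.
c: 0c undefined. 0c->0: no, cca/c meet in 0. 0c->1: ok.
ba: 1a undefined. 1a->0: no, acab/b meet in 1. 1a->1: no, aba/b meet in 1. Open state 2: 1a->2.
bb: 1b undefined. 1b->0: no, abbb/b meet in 1. 1b->1: no, abbb/b meet in 1. 1b->2: ok.
cc: 1c undefined. 1c->0: ok.
bab: 2b undefined. 2b->0: ok.
bba: 2a undefined. 2a->0: ok.
bbc: 2c undefined. 2c->0: no, cca/acbc meet in 0. 2c->1: ok.
All examples now run through 3 states with every (state, symbol) defined. Accept strings end in {0,2}, Reject strings end in {1}; accept={0,2}.

states=3 start=0 accept={0,2} delta: 0a->0 0b->1 0c->1 1a->2 1b->2 1c->0 2a->0 2b->0 2c->1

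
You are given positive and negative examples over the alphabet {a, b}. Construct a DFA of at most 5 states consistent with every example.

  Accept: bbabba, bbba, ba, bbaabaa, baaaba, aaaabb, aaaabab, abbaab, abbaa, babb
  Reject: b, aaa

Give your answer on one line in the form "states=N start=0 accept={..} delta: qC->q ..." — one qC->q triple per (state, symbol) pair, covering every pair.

states=4 start=0 accept={2,3} delta: 0a->0 0b->1 1a->2 1b->2 2a->1 2b->3 3a->3 3b->2

Grow the machine one transition at a time. Run the examples from 0; the earliest place one falls off (shortest prefix, ties alphabetical) gets sent to the lowest-numbered state that keeps every Accept/Reject pair distinguishable — a pair clashes when both reach the same state with identical unread suffix — and to a fresh state only if none does.
a: 0a undefined. 0a->0: ok.
b: 0b undefined. 0b->0: no, bbabba/b meet in 0. Open state 1: 0b->1.
ba: 1a undefined. 1a->0: no, ba/aaa meet in 0. 1a->1: no, ba/b meet in 1. Open state 2: 1a->2.
bb: 1b undefined. 1b->0: no, bbabba/aaa meet in 0. 1b->1: no, aaaabb/b meet in 1. 1b->2: ok.
baa: 2a undefined. 2a->0: no, bbabba/aaa meet in 0. 2a->1: ok.
bab: 2b undefined. 2b->0: no, bbabba/aaa meet in 0. 2b->1: no, bbaabaa/b meet in 1. 2b->2: no, bbabba/b meet in 1. Open state 3: 2b->3.
babb: 3b undefined. 3b->0: no, babb/aaa meet in 0. 3b->1: no, babb/b meet in 1. 3b->2: ok.
bbba: 3a undefined. 3a->0: no, bbabba/aaa meet in 0. 3a->1: no, bbabba/b meet in 1. 3a->2: no, bbaabaa/b meet in 1. 3a->3: ok.
All examples now run through 4 states with every (state, symbol) defined. Accept strings end in {2,3}, Reject strings end in {0,1}; accept={2,3}.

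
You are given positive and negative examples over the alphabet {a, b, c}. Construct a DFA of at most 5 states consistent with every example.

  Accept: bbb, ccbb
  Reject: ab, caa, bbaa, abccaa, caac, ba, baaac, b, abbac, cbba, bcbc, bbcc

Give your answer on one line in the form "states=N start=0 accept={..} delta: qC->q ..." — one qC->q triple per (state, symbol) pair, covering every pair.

states=3 start=0 accept={2} delta: 0a->0 0b->1 0c->0 1a->0 1b->2 1c->0 2a->0 2b->2 2c->0

Fold the examples into a partial DFA from state 0: repeatedly fix the first undefined (state, symbol) met by the shortest-then-alphabetical prefix, trying targets in increasing order and rejecting any under which an Accept and a Reject string meet in one state with the same remainder; add a state when all current targets are rejected. Accepting states are where Accept strings end.
a: 0a undefined. 0a->0: ok.
b: 0b undefined. 0b->0: no, bbb/ab meet in 0. Open state 1: 0b->1.
c: 0c undefined. 0c->0: ok.
ba: 1a undefined. 1a->0: ok.
bb: 1b undefined. 1b->0: no, bbb/ab meet in 1. 1b->1: no, bbb/ab meet in 1. Open state 2: 1b->2.
bc: 1c undefined. 1c->0: ok.
bba: 2a undefined. 2a->0: ok.
bbb: 2b undefined. 2b->0: no, bbb/caa meet in 0. 2b->1: no, bbb/ab meet in 1. 2b->2: ok.
bbc: 2c undefined. 2c->0: ok.
All examples now run through 3 states with every (state, symbol) defined. Accept strings end in {2}, Reject strings end in {0,1}; accept={2}.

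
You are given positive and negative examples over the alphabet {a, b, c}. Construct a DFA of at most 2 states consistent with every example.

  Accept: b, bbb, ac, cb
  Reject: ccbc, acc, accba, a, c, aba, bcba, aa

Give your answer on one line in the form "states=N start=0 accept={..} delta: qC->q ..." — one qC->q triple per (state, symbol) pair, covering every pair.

Grow the machine one transition at a time. Run the examples from 0; the earliest place one falls off (shortest prefix, ties alphabetical) gets sent to the lowest-numbered state that keeps every Accept/Reject pair distinguishable — a pair clashes when both reach the same state with identical unread suffix — and to a fresh state only if none does.
a: 0a undefined. 0a->0: no, ac/c meet in 0 with "c" left. Open state 1: 0a->1.
b: 0b undefined. 0b->0: ok.
c: 0c undefined. 0c->0: no, b/ccbc meet in 0. 0c->1: ok.
aa: 1a undefined. 1a->0: no, b/aa meet in 0. 1a->1: ok.
ab: 1b undefined. 1b->0: ok.
ac: 1c undefined. 1c->0: ok.
All examples now run through 2 states with every (state, symbol) defined. Accept strings end in {0}, Reject strings end in {1}; accept={0}.

states=2 start=0 accept={0} delta: 0a->1 0b->0 0c->1 1a->1 1b->0 1c->0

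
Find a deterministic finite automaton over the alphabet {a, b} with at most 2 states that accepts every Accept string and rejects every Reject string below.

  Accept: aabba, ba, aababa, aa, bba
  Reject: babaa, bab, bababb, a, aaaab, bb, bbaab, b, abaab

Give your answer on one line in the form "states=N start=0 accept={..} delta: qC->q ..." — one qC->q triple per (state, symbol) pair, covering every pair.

State merging on the prefix tree: take the shortest (then alphabetical) example prefix whose next move is undefined and point that move at state 0, else 1, else 2, ...; a target is out if some Accept/Reject pair would then sit in one state with the same input left (inseparable). If every existing state is out, open a new one.
a: 0a undefined. 0a->0: no, aa/a meet in 0. Open state 1: 0a->1.
b: 0b undefined. 0b->0: no, ba/a meet in 1. 0b->1: ok.
aa: 1a undefined. 1a->0: ok.
ab: 1b undefined. 1b->0: no, aabba/babaa meet in 1. 1b->1: ok.
All examples now run through 2 states with every (state, symbol) defined. Accept strings end in {0}, Reject strings end in {1}; accept={0}.

states=2 start=0 accept={0} delta: 0a->1 0b->1 1a->0 1b->1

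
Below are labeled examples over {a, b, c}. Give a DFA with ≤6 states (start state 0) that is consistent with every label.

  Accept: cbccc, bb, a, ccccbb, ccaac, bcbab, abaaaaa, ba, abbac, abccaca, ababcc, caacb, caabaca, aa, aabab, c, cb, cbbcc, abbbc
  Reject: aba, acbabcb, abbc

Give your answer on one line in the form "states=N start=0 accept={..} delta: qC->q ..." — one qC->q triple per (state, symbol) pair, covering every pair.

Grow the machine one transition at a time. Run the examples from 0; the earliest place one falls off (shortest prefix, ties alphabetical) gets sent to the lowest-numbered state that keeps every Accept/Reject pair distinguishable — a pair clashes when both reach the same state with identical unread suffix — and to a fresh state only if none does.
a: 0a undefined. 0a->0: no, ba/aba meet in 0 with "ba" left. Open state 1: 0a->1.
b: 0b undefined. 0b->0: ok.
c: 0c undefined. 0c->0: ok.
aa: 1a undefined. 1a->0: ok.
ab: 1b undefined. 1b->0: no, cbccc/abbc meet in 0. 1b->1: no, cbccc/aba meet in 0. Open state 2: 1b->2.
ac: 1c undefined. 1c->0: ok.
aba: 2a undefined. 2a->0: no, cbccc/aba meet in 0. 2a->1: no, a/aba meet in 1. 2a->2: no, bcbab/aba meet in 2. Open state 3: 2a->3.
abb: 2b undefined. 2b->0: no, cbccc/abbc meet in 0. 2b->1: no, cbccc/abbc meet in 0. 2b->2: no, abbbc/abbc meet in 2 with "c" left. 2b->3: ok.
abc: 2c undefined. 2c->0: no, cbccc/acbabcb meet in 0. 2c->1: no, bcbab/acbabcb meet in 2. 2c->2: ok.
abaa: 3a undefined. 3a->0: ok.
abab: 3b undefined. 3b->0: ok.
abbc: 3c undefined. 3c->0: no, cbccc/abbc meet in 0. 3c->1: no, a/abbc meet in 1. 3c->2: no, bcbab/abbc meet in 2. 3c->3: ok.
All examples now run through 4 states with every (state, symbol) defined. Accept strings end in {0,1,2}, Reject strings end in {3}; accept={0,1,2}.

states=4 start=0 accept={0,1,2} delta: 0a->1 0b->0 0c->0 1a->0 1b->2 1c->0 2a->3 2b->3 2c->2 3a->0 3b->0 3c->3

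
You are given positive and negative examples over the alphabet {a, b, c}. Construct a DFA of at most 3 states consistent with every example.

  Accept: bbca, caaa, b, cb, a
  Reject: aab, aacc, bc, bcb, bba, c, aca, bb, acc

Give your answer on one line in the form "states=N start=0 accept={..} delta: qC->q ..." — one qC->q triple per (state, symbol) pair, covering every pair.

states=3 start=0 accept={1} delta: 0a->1 0b->1 0c->0 1a->1 1b->2 1c->2 2a->0 2b->0 2c->0

State merging on the prefix tree: take the shortest (then alphabetical) example prefix whose next move is undefined and point that move at state 0, else 1, else 2, ...; a target is out if some Accept/Reject pair would then sit in one state with the same input left (inseparable). If every existing state is out, open a new one.
a: 0a undefined. 0a->0: no, b/aab meet in 0 with "b" left. Open state 1: 0a->1.
b: 0b undefined. 0b->0: no, b/bb meet in 0. 0b->1: ok.
c: 0c undefined. 0c->0: ok.
aa: 1a undefined. 1a->0: no, caaa/aab meet in 1. 1a->1: ok.
ac: 1c undefined. 1c->0: no, caaa/bcb meet in 1. 1c->1: no, caaa/aacc meet in 1. Open state 2: 1c->2.
bb: 1b undefined. 1b->0: no, bbca/bba meet in 1. 1b->1: no, bbca/aca meet in 2 with "a" left. 1b->2: ok.
aca: 2a undefined. 2a->0: ok.
acc: 2c undefined. 2c->0: ok.
bcb: 2b undefined. 2b->0: ok.
All examples now run through 3 states with every (state, symbol) defined. Accept strings end in {1}, Reject strings end in {0,2}; accept={1}.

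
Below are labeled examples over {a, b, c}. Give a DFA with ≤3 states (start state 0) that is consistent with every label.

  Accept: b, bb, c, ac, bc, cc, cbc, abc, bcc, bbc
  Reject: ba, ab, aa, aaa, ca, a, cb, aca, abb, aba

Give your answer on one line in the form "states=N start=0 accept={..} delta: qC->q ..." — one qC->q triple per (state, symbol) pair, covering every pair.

states=3 start=0 accept={0,2} delta: 0a->1 0b->0 0c->2 1a->1 1b->1 1c->0 2a->1 2b->1 2c->0

State merging on the prefix tree: take the shortest (then alphabetical) example prefix whose next move is undefined and point that move at state 0, else 1, else 2, ...; a target is out if some Accept/Reject pair would then sit in one state with the same input left (inseparable). If every existing state is out, open a new one.
a: 0a undefined. 0a->0: no, b/ab meet in 0 with "b" left. Open state 1: 0a->1.
b: 0b undefined. 0b->0: ok.
c: 0c undefined. 0c->0: no, b/cb meet in 0. 0c->1: no, c/ba meet in 1. Open state 2: 0c->2.
aa: 1a undefined. 1a->0: no, b/aa meet in 0. 1a->1: ok.
ab: 1b undefined. 1b->0: no, b/ab meet in 0. 1b->1: ok.
ac: 1c undefined. 1c->0: ok.
ca: 2a undefined. 2a->0: no, b/ca meet in 0. 2a->1: ok.
cb: 2b undefined. 2b->0: no, b/cb meet in 0. 2b->1: ok.
cc: 2c undefined. 2c->0: ok.
All examples now run through 3 states with every (state, symbol) defined. Accept strings end in {0,2}, Reject strings end in {1}; accept={0,2}.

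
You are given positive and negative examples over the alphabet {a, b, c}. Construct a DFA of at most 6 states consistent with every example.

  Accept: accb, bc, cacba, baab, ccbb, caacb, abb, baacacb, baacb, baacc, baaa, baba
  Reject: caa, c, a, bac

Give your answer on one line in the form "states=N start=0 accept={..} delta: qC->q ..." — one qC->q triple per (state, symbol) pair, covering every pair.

states=3 start=0 accept={1,2} delta: 0a->0 0b->1 0c->0 1a->2 1b->1 1c->1 2a->1 2b->1 2c->0

Fold the examples into a partial DFA from state 0: repeatedly fix the first undefined (state, symbol) met by the shortest-then-alphabetical prefix, trying targets in increasing order and rejecting any under which an Accept and a Reject string meet in one state with the same remainder; add a state when all current targets are rejected. Accepting states are where Accept strings end.
a: 0a undefined. 0a->0: ok.
b: 0b undefined. 0b->0: no, bc/c meet in 0 with "c" left. Open state 1: 0b->1.
c: 0c undefined. 0c->0: ok.
ba: 1a undefined. 1a->0: no, cacba/caa meet in 0. 1a->1: no, bc/bac meet in 1 with "c" left. Open state 2: 1a->2.
bc: 1c undefined. 1c->0: no, bc/caa meet in 0. 1c->1: ok.
abb: 1b undefined. 1b->0: no, ccbb/caa meet in 0. 1b->1: ok.
baa: 2a undefined. 2a->0: no, baacc/caa meet in 0. 2a->1: ok.
bab: 2b undefined. 2b->0: no, baba/caa meet in 0. 2b->1: ok.
bac: 2c undefined. 2c->0: ok.
All examples now run through 3 states with every (state, symbol) defined. Accept strings end in {1,2}, Reject strings end in {0}; accept={1,2}.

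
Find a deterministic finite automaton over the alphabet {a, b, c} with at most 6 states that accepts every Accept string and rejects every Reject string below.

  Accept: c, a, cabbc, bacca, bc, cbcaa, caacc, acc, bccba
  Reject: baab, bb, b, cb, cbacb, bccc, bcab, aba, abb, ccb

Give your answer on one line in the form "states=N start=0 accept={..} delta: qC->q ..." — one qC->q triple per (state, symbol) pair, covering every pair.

Fold the examples into a partial DFA from state 0: repeatedly fix the first undefined (state, symbol) met by the shortest-then-alphabetical prefix, trying targets in increasing order and rejecting any under which an Accept and a Reject string meet in one state with the same remainder; add a state when all current targets are rejected. Accepting states are where Accept strings end.
a: 0a undefined. 0a->0: ok.
b: 0b undefined. 0b->0: no, a/baab meet in 0. Open state 1: 0b->1.
c: 0c undefined. 0c->0: ok.
ba: 1a undefined. 1a->0: no, c/aba meet in 0. 1a->1: ok.
bb: 1b undefined. 1b->0: no, c/baab meet in 0. 1b->1: ok.
bc: 1c undefined. 1c->0: no, c/bccc meet in 0. 1c->1: no, cabbc/baab meet in 1. Open state 2: 1c->2.
bca: 2a undefined. 2a->0: ok.
bcc: 2c undefined. 2c->0: no, c/bccc meet in 0. 2c->1: no, cabbc/bccc meet in 2. 2c->2: no, cabbc/bccc meet in 2. Open state 3: 2c->3.
bccb: 3b undefined. 3b->0: ok.
bccc: 3c undefined. 3c->0: no, c/bccc meet in 0. 3c->1: ok.
bacca: 3a undefined. 3a->0: ok.
cbacb: 2b undefined. 2b->0: no, c/cbacb meet in 0. 2b->1: ok.
All examples now run through 4 states with every (state, symbol) defined. Accept strings end in {0,2}, Reject strings end in {1}; accept={0,2}.

states=4 start=0 accept={0,2} delta: 0a->0 0b->1 0c->0 1a->1 1b->1 1c->2 2a->0 2b->1 2c->3 3a->0 3b->0 3c->1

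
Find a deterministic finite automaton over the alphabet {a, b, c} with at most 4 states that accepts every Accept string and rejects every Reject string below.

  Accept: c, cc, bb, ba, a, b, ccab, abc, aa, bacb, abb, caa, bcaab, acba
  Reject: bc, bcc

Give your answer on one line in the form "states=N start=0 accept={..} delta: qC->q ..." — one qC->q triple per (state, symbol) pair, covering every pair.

Grow the machine one transition at a time. Run the examples from 0; the earliest place one falls off (shortest prefix, ties alphabetical) gets sent to the lowest-numbered state that keeps every Accept/Reject pair distinguishable — a pair clashes when both reach the same state with identical unread suffix — and to a fresh state only if none does.
a: 0a undefined. 0a->0: no, abc/bc meet in 0 with "bc" left. Open state 1: 0a->1.
b: 0b undefined. 0b->0: no, c/bc meet in 0 with "c" left. 0b->1: ok.
c: 0c undefined. 0c->0: ok.
aa: 1a undefined. 1a->0: ok.
ab: 1b undefined. 1b->0: ok.
ac: 1c undefined. 1c->0: no, c/bc meet in 0. 1c->1: no, a/bc meet in 1. Open state 2: 1c->2.
acb: 2b undefined. 2b->0: ok.
bca: 2a undefined. 2a->0: ok.
bcc: 2c undefined. 2c->0: no, c/bcc meet in 0. 2c->1: no, a/bcc meet in 1. 2c->2: ok.
All examples now run through 3 states with every (state, symbol) defined. Accept strings end in {0,1}, Reject strings end in {2}; accept={0,1}.

states=3 start=0 accept={0,1} delta: 0a->1 0b->1 0c->0 1a->0 1b->0 1c->2 2a->0 2b->0 2c->2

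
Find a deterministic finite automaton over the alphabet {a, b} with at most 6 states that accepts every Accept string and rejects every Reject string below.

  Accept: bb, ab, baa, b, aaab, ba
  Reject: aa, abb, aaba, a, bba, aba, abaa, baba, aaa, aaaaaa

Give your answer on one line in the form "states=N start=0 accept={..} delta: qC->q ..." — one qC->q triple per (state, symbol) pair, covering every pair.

states=4 start=0 accept={0,2,3} delta: 0a->1 0b->2 1a->1 1b->3 2a->2 2b->0 3a->1 3b->1

Fold the examples into a partial DFA from state 0: repeatedly fix the first undefined (state, symbol) met by the shortest-then-alphabetical prefix, trying targets in increasing order and rejecting any under which an Accept and a Reject string meet in one state with the same remainder; add a state when all current targets are rejected. Accepting states are where Accept strings end.
a: 0a undefined. 0a->0: no, bb/abb meet in 0 with "bb" left. Open state 1: 0a->1.
b: 0b undefined. 0b->0: no, baa/aa meet in 1 with "a" left. 0b->1: no, baa/aaa meet in 1 with "aa" left. Open state 2: 0b->2.
aa: 1a undefined. 1a->0: no, ba/aaba meet in 2 with "a" left. 1a->1: ok.
ab: 1b undefined. 1b->0: no, b/abb meet in 2. 1b->1: no, ab/aa meet in 1. 1b->2: no, bb/abb meet in 2 with "b" left. Open state 3: 1b->3.
ba: 2a undefined. 2a->0: no, baa/aa meet in 1. 2a->1: no, baa/aa meet in 1. 2a->2: ok.
bb: 2b undefined. 2b->0: ok.
aba: 3a undefined. 3a->0: no, bb/aaba meet in 0. 3a->1: ok.
abb: 3b undefined. 3b->0: no, bb/abb meet in 0. 3b->1: ok.
All examples now run through 4 states with every (state, symbol) defined. Accept strings end in {0,2,3}, Reject strings end in {1}; accept={0,2,3}.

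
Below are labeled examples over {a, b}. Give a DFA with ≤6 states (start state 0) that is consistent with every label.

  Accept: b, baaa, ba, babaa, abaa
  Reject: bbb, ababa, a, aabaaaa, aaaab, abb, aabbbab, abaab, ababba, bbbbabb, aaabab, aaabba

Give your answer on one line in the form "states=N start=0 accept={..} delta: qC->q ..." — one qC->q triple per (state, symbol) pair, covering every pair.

State merging on the prefix tree: take the shortest (then alphabetical) example prefix whose next move is undefined and point that move at state 0, else 1, else 2, ...; a target is out if some Accept/Reject pair would then sit in one state with the same input left (inseparable). If every existing state is out, open a new one.
a: 0a undefined. 0a->0: no, b/aaaab meet in 0 with "b" left. Open state 1: 0a->1.
b: 0b undefined. 0b->0: no, b/bbb meet in 0. 0b->1: no, b/a meet in 1. Open state 2: 0b->2.
aa: 1a undefined. 1a->0: no, b/aaaab meet in 2. 1a->1: ok.
ab: 1b undefined. 1b->0: no, b/abb meet in 2. 1b->1: no, abaa/ababa meet in 1. 1b->2: no, b/aaaab meet in 2. Open state 3: 1b->3.
ba: 2a undefined. 2a->0: no, baaa/a meet in 1. 2a->1: no, baaa/a meet in 1. 2a->2: ok.
bb: 2b undefined. 2b->0: no, b/bbb meet in 2. 2b->1: no, babaa/a meet in 1. 2b->2: no, b/bbb meet in 2. 2b->3: ok.
aba: 3a undefined. 3a->0: no, b/ababa meet in 2. 3a->1: no, babaa/ababa meet in 1. 3a->2: no, b/ababa meet in 2. 3a->3: no, babaa/aabaaaa meet in 3. Open state 4: 3a->4.
abb: 3b undefined. 3b->0: ok.
abaa: 4a undefined. 4a->0: no, b/abaab meet in 2. 4a->1: no, babaa/a meet in 1. 4a->2: no, b/aabaaaa meet in 2. 4a->3: no, babaa/aabaaaa meet in 3. 4a->4: no, babaa/aabaaaa meet in 4. Open state 5: 4a->5.
abab: 4b undefined. 4b->0: no, b/ababba meet in 2. 4b->1: ok.
abaab: 5b undefined. 5b->0: ok.
aabaaa: 5a undefined. 5a->0: ok.
All examples now run through 6 states with every (state, symbol) defined. Accept strings end in {2,5}, Reject strings end in {0,1,3,4}; accept={2,5}.

states=6 start=0 accept={2,5} delta: 0a->1 0b->2 1a->1 1b->3 2a->2 2b->3 3a->4 3b->0 4a->5 4b->1 5a->0 5b->0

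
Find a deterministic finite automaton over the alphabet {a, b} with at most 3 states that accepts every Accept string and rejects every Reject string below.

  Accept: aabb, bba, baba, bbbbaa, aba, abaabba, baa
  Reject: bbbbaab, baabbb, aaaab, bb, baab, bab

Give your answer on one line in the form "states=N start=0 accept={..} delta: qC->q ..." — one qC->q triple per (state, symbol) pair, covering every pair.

Grow the machine one transition at a time. Run the examples from 0; the earliest place one falls off (shortest prefix, ties alphabetical) gets sent to the lowest-numbered state that keeps every Accept/Reject pair distinguishable — a pair clashes when both reach the same state with identical unread suffix — and to a fresh state only if none does.
a: 0a undefined. 0a->0: no, aabb/bb meet in 0 with "bb" left. Open state 1: 0a->1.
b: 0b undefined. 0b->0: ok.
aa: 1a undefined. 1a->0: no, aabb/bbbbaab meet in 0. 1a->1: ok.
ab: 1b undefined. 1b->0: no, aabb/bbbbaab meet in 0. 1b->1: no, aabb/bbbbaab meet in 1. Open state 2: 1b->2.
aba: 2a undefined. 2a->0: no, baba/bb meet in 0. 2a->1: ok.
aabb: 2b undefined. 2b->0: no, aabb/baabbb meet in 0. 2b->1: ok.
All examples now run through 3 states with every (state, symbol) defined. Accept strings end in {1}, Reject strings end in {0,2}; accept={1}.

states=3 start=0 accept={1} delta: 0a->1 0b->0 1a->1 1b->2 2a->1 2b->1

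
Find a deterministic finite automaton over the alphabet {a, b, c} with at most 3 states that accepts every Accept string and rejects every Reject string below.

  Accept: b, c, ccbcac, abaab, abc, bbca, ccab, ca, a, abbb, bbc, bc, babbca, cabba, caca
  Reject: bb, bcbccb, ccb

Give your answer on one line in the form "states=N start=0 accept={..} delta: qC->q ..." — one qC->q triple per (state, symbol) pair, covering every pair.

states=3 start=0 accept={0,1} delta: 0a->0 0b->1 0c->1 1a->0 1b->2 1c->1 2a->0 2b->0 2c->0

Fold the examples into a partial DFA from state 0: repeatedly fix the first undefined (state, symbol) met by the shortest-then-alphabetical prefix, trying targets in increasing order and rejecting any under which an Accept and a Reject string meet in one state with the same remainder; add a state when all current targets are rejected. Accepting states are where Accept strings end.
a: 0a undefined. 0a->0: ok.
b: 0b undefined. 0b->0: no, b/bb meet in 0. Open state 1: 0b->1.
c: 0c undefined. 0c->0: no, b/ccb meet in 1. 0c->1: ok.
ba: 1a undefined. 1a->0: ok.
bb: 1b undefined. 1b->0: no, bbca/bb meet in 0. 1b->1: no, b/bb meet in 1. Open state 2: 1b->2.
bc: 1c undefined. 1c->0: no, b/ccb meet in 1. 1c->1: ok.
bbc: 2c undefined. 2c->0: ok.
abbb: 2b undefined. 2b->0: ok.
cabba: 2a undefined. 2a->0: ok.
All examples now run through 3 states with every (state, symbol) defined. Accept strings end in {0,1}, Reject strings end in {2}; accept={0,1}.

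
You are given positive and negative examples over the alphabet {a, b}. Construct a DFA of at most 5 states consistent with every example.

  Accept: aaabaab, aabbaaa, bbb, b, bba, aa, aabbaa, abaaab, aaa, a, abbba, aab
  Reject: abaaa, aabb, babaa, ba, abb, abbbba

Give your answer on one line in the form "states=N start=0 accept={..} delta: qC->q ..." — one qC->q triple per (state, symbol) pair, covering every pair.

Grow the machine one transition at a time. Run the examples from 0; the earliest place one falls off (shortest prefix, ties alphabetical) gets sent to the lowest-numbered state that keeps every Accept/Reject pair distinguishable — a pair clashes when both reach the same state with identical unread suffix — and to a fresh state only if none does.
a: 0a undefined. 0a->0: ok.
b: 0b undefined. 0b->0: no, aaabaab/abaaa meet in 0. Open state 1: 0b->1.
ba: 1a undefined. 1a->0: no, aa/abaaa meet in 0. 1a->1: no, aaabaab/aabb meet in 1 with "b" left. Open state 2: 1a->2.
bb: 1b undefined. 1b->0: no, aabbaaa/aabb meet in 0. 1b->1: no, aabbaaa/abaaa meet in 2 with "aa" left. 1b->2: no, aabbaa/abaaa meet in 2 with "aa" left. Open state 3: 1b->3.
bab: 2b undefined. 2b->0: no, aa/babaa meet in 0. 2b->1: ok.
bba: 3a undefined. 3a->0: ok.
bbb: 3b undefined. 3b->0: ok.
abaa: 2a undefined. 2a->0: no, aabbaaa/abaaa meet in 0. 2a->1: no, aaabaab/aabb meet in 3. 2a->2: ok.
All examples now run through 4 states with every (state, symbol) defined. Accept strings end in {0,1}, Reject strings end in {2,3}; accept={0,1}.

states=4 start=0 accept={0,1} delta: 0a->0 0b->1 1a->2 1b->3 2a->2 2b->1 3a->0 3b->0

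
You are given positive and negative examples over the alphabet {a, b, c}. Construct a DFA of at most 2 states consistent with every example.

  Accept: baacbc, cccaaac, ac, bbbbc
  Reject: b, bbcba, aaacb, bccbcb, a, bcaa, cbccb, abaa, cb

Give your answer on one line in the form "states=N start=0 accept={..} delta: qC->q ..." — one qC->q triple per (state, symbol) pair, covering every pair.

states=2 start=0 accept={1} delta: 0a->0 0b->0 0c->1 1a->0 1b->0 1c->0

Fold the examples into a partial DFA from state 0: repeatedly fix the first undefined (state, symbol) met by the shortest-then-alphabetical prefix, trying targets in increasing order and rejecting any under which an Accept and a Reject string meet in one state with the same remainder; add a state when all current targets are rejected. Accepting states are where Accept strings end.
a: 0a undefined. 0a->0: ok.
b: 0b undefined. 0b->0: ok.
c: 0c undefined. 0c->0: no, baacbc/b meet in 0. Open state 1: 0c->1.
cb: 1b undefined. 1b->0: ok.
cc: 1c undefined. 1c->0: ok.
bca: 1a undefined. 1a->0: ok.
All examples now run through 2 states with every (state, symbol) defined. Accept strings end in {1}, Reject strings end in {0}; accept={1}.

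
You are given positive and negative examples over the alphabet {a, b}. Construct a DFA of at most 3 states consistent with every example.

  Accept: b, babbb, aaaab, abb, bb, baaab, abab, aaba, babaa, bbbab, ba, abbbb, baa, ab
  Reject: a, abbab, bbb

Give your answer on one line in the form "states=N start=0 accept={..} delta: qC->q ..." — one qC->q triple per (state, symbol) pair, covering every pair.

states=3 start=0 accept={1,2} delta: 0a->0 0b->1 1a->1 1b->2 2a->2 2b->0

State merging on the prefix tree: take the shortest (then alphabetical) example prefix whose next move is undefined and point that move at state 0, else 1, else 2, ...; a target is out if some Accept/Reject pair would then sit in one state with the same input left (inseparable). If every existing state is out, open a new one.
a: 0a undefined. 0a->0: ok.
b: 0b undefined. 0b->0: no, b/a meet in 0. Open state 1: 0b->1.
ba: 1a undefined. 1a->0: no, babbb/bbb meet in 1 with "bb" left. 1a->1: ok.
bb: 1b undefined. 1b->0: no, b/abbab meet in 1. 1b->1: no, b/abbab meet in 1. Open state 2: 1b->2.
bbb: 2b undefined. 2b->0: ok.
abba: 2a undefined. 2a->0: no, b/abbab meet in 1. 2a->1: no, abb/abbab meet in 2. 2a->2: ok.
All examples now run through 3 states with every (state, symbol) defined. Accept strings end in {1,2}, Reject strings end in {0}; accept={1,2}.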